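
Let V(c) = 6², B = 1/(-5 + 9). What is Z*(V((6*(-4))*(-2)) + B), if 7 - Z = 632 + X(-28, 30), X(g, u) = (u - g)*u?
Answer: -342925/4 ≈ -85731.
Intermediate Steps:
B = ¼ (B = 1/4 = ¼ ≈ 0.25000)
V(c) = 36
X(g, u) = u*(u - g)
Z = -2365 (Z = 7 - (632 + 30*(30 - 1*(-28))) = 7 - (632 + 30*(30 + 28)) = 7 - (632 + 30*58) = 7 - (632 + 1740) = 7 - 1*2372 = 7 - 2372 = -2365)
Z*(V((6*(-4))*(-2)) + B) = -2365*(36 + ¼) = -2365*145/4 = -342925/4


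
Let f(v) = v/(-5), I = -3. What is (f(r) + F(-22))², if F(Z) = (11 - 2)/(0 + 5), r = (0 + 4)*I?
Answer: 441/25 ≈ 17.640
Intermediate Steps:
r = -12 (r = (0 + 4)*(-3) = 4*(-3) = -12)
F(Z) = 9/5
f(v) = -v/5 (f(v) = v*(-⅕) = -v/5)
(f(r) + F(-22))² = (-⅕*(-12) + 9/5)² = (12/5 + 9/5)² = (21/5)² = 441/25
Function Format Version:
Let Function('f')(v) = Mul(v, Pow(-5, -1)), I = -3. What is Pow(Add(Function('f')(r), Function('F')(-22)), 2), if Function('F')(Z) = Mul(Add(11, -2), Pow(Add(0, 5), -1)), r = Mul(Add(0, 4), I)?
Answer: Rational(441, 25) ≈ 17.640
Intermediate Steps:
r = -12 (r = Mul(Add(0, 4), -3) = Mul(4, -3) = -12)
Function('F')(Z) = Rational(9, 5) (Function('F')(Z) = Mul(9, Pow(5, -1)) = Mul(9, Rational(1, 5)) = Rational(9, 5))
Function('f')(v) = Mul(Rational(-1, 5), v) (Function('f')(v) = Mul(v, Rational(-1, 5)) = Mul(Rational(-1, 5), v))
Pow(Add(Function('f')(r), Function('F')(-22)), 2) = Pow(Add(Mul(Rational(-1, 5), -12), Rational(9, 5)), 2) = Pow(Add(Rational(12, 5), Rational(9, 5)), 2) = Pow(Rational(21, 5), 2) = Rational(441, 25)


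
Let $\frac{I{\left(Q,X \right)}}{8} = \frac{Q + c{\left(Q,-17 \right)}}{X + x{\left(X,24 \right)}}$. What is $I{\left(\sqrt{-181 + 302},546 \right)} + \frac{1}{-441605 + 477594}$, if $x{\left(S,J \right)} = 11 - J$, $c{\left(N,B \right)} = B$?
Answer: $- \frac{1726939}{19182137} \approx -0.090029$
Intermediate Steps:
$I{\left(Q,X \right)} = \frac{8 \left(-17 + Q\right)}{-13 + X}$ ($I{\left(Q,X \right)} = 8 \frac{Q - 17}{X + \left(11 - 24\right)} = 8 \frac{-17 + Q}{X + \left(11 - 24\right)} = 8 \frac{-17 + Q}{X - 13} = 8 \frac{-17 + Q}{-13 + X} = \frac{8 \left(-17 + Q\right)}{-13 + X}$)
$I{\left(\sqrt{-181 + 302},546 \right)} + \frac{1}{-441605 + 477594} = \frac{8 \left(-17 + \sqrt{-181 + 302}\right)}{-13 + 546} + \frac{1}{-441605 + 477594} = \frac{8 \left(-17 + \sqrt{121}\right)}{533} + \frac{1}{35989} = 8 \cdot \frac{1}{533} \left(-17 + 11\right) + \frac{1}{35989} = 8 \cdot \frac{1}{533} \left(-6\right) + \frac{1}{35989} = - \frac{48}{533} + \frac{1}{35989} = - \frac{1726939}{19182137}$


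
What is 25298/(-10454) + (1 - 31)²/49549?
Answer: -622041001/258992623 ≈ -2.4018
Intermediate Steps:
25298/(-10454) + (1 - 31)²/49549 = 25298*(-1/10454) + (-30)²*(1/49549) = -12649/5227 + 900*(1/49549) = -12649/5227 + 900/49549 = -622041001/258992623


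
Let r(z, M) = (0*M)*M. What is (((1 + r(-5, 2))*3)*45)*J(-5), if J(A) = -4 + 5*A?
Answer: -3915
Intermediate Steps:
r(z, M) = 0 (r(z, M) = 0*M = 0)
(((1 + r(-5, 2))*3)*45)*J(-5) = (((1 + 0)*3)*45)*(-4 + 5*(-5)) = ((1*3)*45)*(-4 - 25) = (3*45)*(-29) = 135*(-29) = -3915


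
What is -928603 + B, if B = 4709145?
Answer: 3780542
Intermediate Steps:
-928603 + B = -928603 + 4709145 = 3780542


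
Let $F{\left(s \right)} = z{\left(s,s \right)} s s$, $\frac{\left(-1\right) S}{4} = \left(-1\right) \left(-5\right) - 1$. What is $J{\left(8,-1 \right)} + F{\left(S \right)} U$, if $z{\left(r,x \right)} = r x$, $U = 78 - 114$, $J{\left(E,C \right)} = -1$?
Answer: $-2359297$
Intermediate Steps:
$U = -36$ ($U = 78 - 114 = -36$)
$S = -16$ ($S = - 4 \left(\left(-1\right) \left(-5\right) - 1\right) = - 4 \left(5 - 1\right) = \left(-4\right) 4 = -16$)
$F{\left(s \right)} = s^{4}$ ($F{\left(s \right)} = s s s s = s^{2} s s = s^{3} s = s^{4}$)
$J{\left(8,-1 \right)} + F{\left(S \right)} U = -1 + \left(-16\right)^{4} \left(-36\right) = -1 + 65536 \left(-36\right) = -1 - 2359296 = -2359297$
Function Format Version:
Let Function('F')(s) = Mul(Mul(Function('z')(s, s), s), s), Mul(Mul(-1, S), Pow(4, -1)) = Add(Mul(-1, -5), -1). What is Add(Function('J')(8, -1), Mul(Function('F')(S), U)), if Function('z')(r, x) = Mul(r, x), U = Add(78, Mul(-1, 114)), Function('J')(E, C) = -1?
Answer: -2359297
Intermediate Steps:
U = -36 (U = Add(78, -114) = -36)
S = -16 (S = Mul(-4, Add(Mul(-1, -5), -1)) = Mul(-4, Add(5, -1)) = Mul(-4, 4) = -16)
Function('F')(s) = Pow(s, 4) (Function('F')(s) = Mul(Mul(Mul(s, s), s), s) = Mul(Mul(Pow(s, 2), s), s) = Mul(Pow(s, 3), s) = Pow(s, 4))
Add(Function('J')(8, -1), Mul(Function('F')(S), U)) = Add(-1, Mul(Pow(-16, 4), -36)) = Add(-1, Mul(65536, -36)) = Add(-1, -2359296) = -2359297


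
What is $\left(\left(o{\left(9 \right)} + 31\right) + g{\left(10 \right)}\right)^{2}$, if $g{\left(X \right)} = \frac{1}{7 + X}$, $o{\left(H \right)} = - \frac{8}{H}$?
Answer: $\frac{21307456}{23409} \approx 910.22$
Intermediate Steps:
$\left(\left(o{\left(9 \right)} + 31\right) + g{\left(10 \right)}\right)^{2} = \left(\left(- \frac{8}{9} + 31\right) + \frac{1}{7 + 10}\right)^{2} = \left(\left(\left(-8\right) \frac{1}{9} + 31\right) + \frac{1}{17}\right)^{2} = \left(\left(- \frac{8}{9} + 31\right) + \frac{1}{17}\right)^{2} = \left(\frac{271}{9} + \frac{1}{17}\right)^{2} = \left(\frac{4616}{153}\right)^{2} = \frac{21307456}{23409}$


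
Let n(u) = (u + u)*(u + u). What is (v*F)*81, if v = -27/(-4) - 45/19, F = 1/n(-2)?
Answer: 26973/1216 ≈ 22.182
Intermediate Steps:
n(u) = 4*u² (n(u) = (2*u)*(2*u) = 4*u²)
F = 1/16 (F = 1/(4*(-2)²) = 1/(4*4) = 1/16 ≈ 0.062500)
v = 333/76 (v = -27*(-¼) - 45*1/19 = 27/4 - 45/19 = 333/76 ≈ 4.3816)
(v*F)*81 = ((333/76)*(1/16))*81 = (333/1216)*81 = 26973/1216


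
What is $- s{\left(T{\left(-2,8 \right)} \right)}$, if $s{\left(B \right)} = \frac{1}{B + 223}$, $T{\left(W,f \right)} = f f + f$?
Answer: $- \frac{1}{295} \approx -0.0033898$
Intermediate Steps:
$T{\left(W,f \right)} = f + f^{2}$ ($T{\left(W,f \right)} = f^{2} + f = f + f^{2}$)
$s{\left(B \right)} = \frac{1}{223 + B}$
$- s{\left(T{\left(-2,8 \right)} \right)} = - \frac{1}{223 + 8 \left(1 + 8\right)} = - \frac{1}{223 + 8 \cdot 9} = - \frac{1}{223 + 72} = - \frac{1}{295}$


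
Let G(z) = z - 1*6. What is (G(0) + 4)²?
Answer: 4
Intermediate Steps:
G(z) = -6 + z (G(z) = z - 6 = -6 + z)
(G(0) + 4)² = ((-6 + 0) + 4)² = (-6 + 4)² = (-2)² = 4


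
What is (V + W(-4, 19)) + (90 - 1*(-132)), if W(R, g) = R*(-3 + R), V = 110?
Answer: 360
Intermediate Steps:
(V + W(-4, 19)) + (90 - 1*(-132)) = (110 - 4*(-3 - 4)) + (90 - 1*(-132)) = (110 - 4*(-7)) + (90 + 132) = (110 + 28) + 222 = 138 + 222 = 360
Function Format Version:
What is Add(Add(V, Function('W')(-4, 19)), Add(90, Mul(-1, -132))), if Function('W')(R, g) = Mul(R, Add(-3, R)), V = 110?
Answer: 360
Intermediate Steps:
Add(Add(V, Function('W')(-4, 19)), Add(90, Mul(-1, -132))) = Add(Add(110, Mul(-4, Add(-3, -4))), Add(90, Mul(-1, -132))) = Add(Add(110, Mul(-4, -7)), Add(90, 132)) = Add(Add(110, 28), 222) = Add(138, 222) = 360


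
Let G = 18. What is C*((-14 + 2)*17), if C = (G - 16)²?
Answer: -816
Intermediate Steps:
C = 4 (C = (18 - 16)² = 2² = 4)
C*((-14 + 2)*17) = 4*((-14 + 2)*17) = 4*(-12*17) = 4*(-204) = -816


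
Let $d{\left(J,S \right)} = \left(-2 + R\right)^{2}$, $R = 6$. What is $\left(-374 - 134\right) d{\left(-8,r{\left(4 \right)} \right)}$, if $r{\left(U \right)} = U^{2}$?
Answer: $-8128$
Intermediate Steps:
$d{\left(J,S \right)} = 16$ ($d{\left(J,S \right)} = \left(-2 + 6\right)^{2} = 4^{2} = 16$)
$\left(-374 - 134\right) d{\left(-8,r{\left(4 \right)} \right)} = \left(-374 - 134\right) 16 = \left(-508\right) 16 = -8128$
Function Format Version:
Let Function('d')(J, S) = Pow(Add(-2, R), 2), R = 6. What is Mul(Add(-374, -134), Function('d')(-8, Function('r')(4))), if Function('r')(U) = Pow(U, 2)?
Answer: -8128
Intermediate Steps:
Function('d')(J, S) = 16 (Function('d')(J, S) = Pow(Add(-2, 6), 2) = Pow(4, 2) = 16)
Mul(Add(-374, -134), Function('d')(-8, Function('r')(4))) = Mul(Add(-374, -134), 16) = Mul(-508, 16) = -8128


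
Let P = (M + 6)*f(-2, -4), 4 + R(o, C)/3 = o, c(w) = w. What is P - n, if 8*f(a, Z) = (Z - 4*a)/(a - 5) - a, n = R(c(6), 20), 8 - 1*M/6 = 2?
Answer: 3/2 ≈ 1.5000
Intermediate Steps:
R(o, C) = -12 + 3*o
M = 36 (M = 48 - 6*2 = 48 - 12 = 36)
n = 6 (n = -12 + 3*6 = -12 + 18 = 6)
f(a, Z) = -a/8 + (Z - 4*a)/(8*(-5 + a)) (f(a, Z) = ((Z - 4*a)/(a - 5) - a)/8 = ((Z - 4*a)/(-5 + a) - a)/8 = (-a + (Z - 4*a)/(-5 + a))/8 = -a/8 + (Z - 4*a)/(8*(-5 + a)))
P = 15/2 (P = (36 + 6)*((-4 - 2 - 1*(-2)²)/(8*(-5 - 2))) = 42*((⅛)*(-4 - 2 - 1*4)/(-7)) = 42*((⅛)*(-⅐)*(-4 - 2 - 4)) = 42*((⅛)*(-⅐)*(-10)) = 42*(5/28) = 15/2 ≈ 7.5000)
P - n = 15/2 - 1*6 = 15/2 - 6 = 3/2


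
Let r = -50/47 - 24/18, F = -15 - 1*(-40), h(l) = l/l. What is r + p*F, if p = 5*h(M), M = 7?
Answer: 17287/141 ≈ 122.60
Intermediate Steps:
h(l) = 1
F = 25 (F = -15 + 40 = 25)
r = -338/141 (r = -50*1/47 - 24*1/18 = -50/47 - 4/3 = -338/141 ≈ -2.3972)
p = 5 (p = 5*1 = 5)
r + p*F = -338/141 + 5*25 = -338/141 + 125 = 17287/141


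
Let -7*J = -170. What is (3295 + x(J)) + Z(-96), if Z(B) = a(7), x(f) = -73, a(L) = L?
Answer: 3229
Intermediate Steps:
J = 170/7 (J = -⅐*(-170) = 170/7 ≈ 24.286)
Z(B) = 7
(3295 + x(J)) + Z(-96) = (3295 - 73) + 7 = 3222 + 7 = 3229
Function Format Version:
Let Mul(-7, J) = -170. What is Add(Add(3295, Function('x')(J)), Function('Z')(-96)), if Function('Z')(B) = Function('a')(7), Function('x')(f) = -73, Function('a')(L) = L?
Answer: 3229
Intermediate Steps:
J = Rational(170, 7) (J = Mul(Rational(-1, 7), -170) = Rational(170, 7) ≈ 24.286)
Function('Z')(B) = 7
Add(Add(3295, Function('x')(J)), Function('Z')(-96)) = Add(Add(3295, -73), 7) = Add(3222, 7) = 3229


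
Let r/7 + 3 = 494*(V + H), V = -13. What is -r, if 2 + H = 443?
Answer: -1480003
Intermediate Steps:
H = 441 (H = -2 + 443 = 441)
r = 1480003 (r = -21 + 7*(494*(-13 + 441)) = -21 + 7*(494*428) = -21 + 7*211432 = -21 + 1480024 = 1480003)
-r = -1*1480003 = -1480003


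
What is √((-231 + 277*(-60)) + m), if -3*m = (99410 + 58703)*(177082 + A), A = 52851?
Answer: I*√109066340946/3 ≈ 1.1008e+5*I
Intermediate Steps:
m = -36355396429/3 (m = -(99410 + 58703)*(177082 + 52851)/3 = -158113*229933/3 = -⅓*36355396429 = -36355396429/3 ≈ -1.2118e+10)
√((-231 + 277*(-60)) + m) = √((-231 + 277*(-60)) - 36355396429/3) = √((-231 - 16620) - 36355396429/3) = √(-16851 - 36355396429/3) = √(-36355446982/3) = I*√109066340946/3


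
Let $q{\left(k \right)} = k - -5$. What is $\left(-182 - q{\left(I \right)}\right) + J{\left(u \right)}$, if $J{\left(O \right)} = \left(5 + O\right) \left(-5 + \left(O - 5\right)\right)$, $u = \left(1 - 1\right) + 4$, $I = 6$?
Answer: $-247$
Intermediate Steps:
$q{\left(k \right)} = 5 + k$ ($q{\left(k \right)} = k + 5 = 5 + k$)
$u = 4$ ($u = 0 + 4 = 4$)
$J{\left(O \right)} = \left(-10 + O\right) \left(5 + O\right)$ ($J{\left(O \right)} = \left(5 + O\right) \left(-5 + \left(-5 + O\right)\right) = \left(5 + O\right) \left(-10 + O\right) = \left(-10 + O\right) \left(5 + O\right)$)
$\left(-182 - q{\left(I \right)}\right) + J{\left(u \right)} = \left(-182 - \left(5 + 6\right)\right) - \left(70 - 16\right) = \left(-182 - 11\right) - 54 = -193 - 54 = -247$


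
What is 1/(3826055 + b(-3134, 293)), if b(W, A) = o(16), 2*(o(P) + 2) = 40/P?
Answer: 4/15304217 ≈ 2.6137e-7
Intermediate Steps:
o(P) = -2 + 20/P (o(P) = -2 + (40/P)/2 = -2 + 20/P)
b(W, A) = -¾ (b(W, A) = -2 + 20/16 = -2 + 20*(1/16) = -2 + 5/4 = -¾)
1/(3826055 + b(-3134, 293)) = 1/(3826055 - ¾) = 1/(15304217/4) = 4/15304217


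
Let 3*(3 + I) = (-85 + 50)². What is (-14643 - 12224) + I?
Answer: -79385/3 ≈ -26462.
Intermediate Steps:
I = 1216/3 (I = -3 + (-85 + 50)²/3 = -3 + (⅓)*(-35)² = -3 + (⅓)*1225 = -3 + 1225/3 = 1216/3 ≈ 405.33)
(-14643 - 12224) + I = (-14643 - 12224) + 1216/3 = -26867 + 1216/3 = -79385/3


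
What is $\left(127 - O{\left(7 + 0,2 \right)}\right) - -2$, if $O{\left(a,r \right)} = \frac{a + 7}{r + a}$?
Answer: $\frac{1147}{9} \approx 127.44$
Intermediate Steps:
$O{\left(a,r \right)} = \frac{7 + a}{a + r}$
$\left(127 - O{\left(7 + 0,2 \right)}\right) - -2 = \left(127 - \frac{7 + \left(7 + 0\right)}{\left(7 + 0\right) + 2}\right) - -2 = \left(127 - \frac{7 + 7}{7 + 2}\right) + 2 = \left(127 - \frac{1}{9} \cdot 14\right) + 2 = \left(127 - \frac{14}{9}\right) + 2 = \frac{1129}{9} + 2 = \frac{1147}{9}$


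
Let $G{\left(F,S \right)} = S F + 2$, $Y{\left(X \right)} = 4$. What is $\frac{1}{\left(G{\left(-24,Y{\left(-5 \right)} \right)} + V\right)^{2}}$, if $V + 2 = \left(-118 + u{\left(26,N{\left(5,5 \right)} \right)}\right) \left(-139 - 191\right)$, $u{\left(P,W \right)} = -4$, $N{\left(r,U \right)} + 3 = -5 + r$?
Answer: $\frac{1}{1613146896} \approx 6.1991 \cdot 10^{-10}$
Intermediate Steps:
$N{\left(r,U \right)} = -8 + r$ ($N{\left(r,U \right)} = -3 + \left(-5 + r\right) = -8 + r$)
$G{\left(F,S \right)} = 2 + F S$ ($G{\left(F,S \right)} = F S + 2 = 2 + F S$)
$V = 40258$ ($V = -2 + \left(-118 - 4\right) \left(-139 - 191\right) = -2 - -40260 = -2 + 40260 = 40258$)
$\frac{1}{\left(G{\left(-24,Y{\left(-5 \right)} \right)} + V\right)^{2}} = \frac{1}{\left(\left(2 - 96\right) + 40258\right)^{2}} = \frac{1}{\left(-94 + 40258\right)^{2}} = \frac{1}{40164^{2}} = \frac{1}{1613146896}$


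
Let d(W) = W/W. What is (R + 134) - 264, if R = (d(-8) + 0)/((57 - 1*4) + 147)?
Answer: -25999/200 ≈ -130.00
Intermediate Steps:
d(W) = 1
R = 1/200 (R = (1 + 0)/((57 - 1*4) + 147) = 1/((57 - 4) + 147) = 1/(53 + 147) = 1/200 ≈ 0.0050000)
(R + 134) - 264 = (1/200 + 134) - 264 = 26801/200 - 264 = -25999/200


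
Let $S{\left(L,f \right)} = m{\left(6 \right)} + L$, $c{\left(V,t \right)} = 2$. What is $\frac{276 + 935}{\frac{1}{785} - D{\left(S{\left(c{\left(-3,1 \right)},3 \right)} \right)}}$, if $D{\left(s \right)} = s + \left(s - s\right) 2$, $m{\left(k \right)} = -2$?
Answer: $950635$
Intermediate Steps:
$S{\left(L,f \right)} = -2 + L$
$D{\left(s \right)} = s$ ($D{\left(s \right)} = s + 0 \cdot 2 = s + 0 = s$)
$\frac{276 + 935}{\frac{1}{785} - D{\left(S{\left(c{\left(-3,1 \right)},3 \right)} \right)}} = \frac{276 + 935}{\frac{1}{785} - \left(-2 + 2\right)} = \frac{1211}{\frac{1}{785} - 0} = \frac{1211}{\frac{1}{785} + 0} = 1211 \frac{1}{\frac{1}{785}} = 1211 \cdot 785 = 950635$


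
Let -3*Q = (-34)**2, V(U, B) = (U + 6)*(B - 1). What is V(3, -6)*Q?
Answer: 24276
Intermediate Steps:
V(U, B) = (-1 + B)*(6 + U) (V(U, B) = (6 + U)*(-1 + B) = (-1 + B)*(6 + U))
Q = -1156/3 (Q = -1/3*(-34)**2 = -1/3*1156 = -1156/3 ≈ -385.33)
V(3, -6)*Q = (-6 - 1*3 + 6*(-6) - 6*3)*(-1156/3) = (-6 - 3 - 36 - 18)*(-1156/3) = -63*(-1156/3) = 24276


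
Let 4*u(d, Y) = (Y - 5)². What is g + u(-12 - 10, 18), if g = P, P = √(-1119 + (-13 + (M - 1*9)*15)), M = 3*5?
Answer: 169/4 + I*√1042 ≈ 42.25 + 32.28*I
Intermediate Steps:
M = 15
u(d, Y) = (-5 + Y)²/4 (u(d, Y) = (Y - 5)²/4 = (-5 + Y)²/4)
P = I*√1042 (P = √(-1119 + (-13 + (15 - 1*9)*15)) = √(-1119 + (-13 + (15 - 9)*15)) = √(-1119 + (-13 + 6*15)) = √(-1119 + (-13 + 90)) = √(-1119 + 77) = √(-1042) = I*√1042 ≈ 32.28*I)
g = I*√1042 ≈ 32.28*I
g + u(-12 - 10, 18) = I*√1042 + (-5 + 18)²/4 = I*√1042 + (¼)*13² = I*√1042 + (¼)*169 = I*√1042 + 169/4 = 169/4 + I*√1042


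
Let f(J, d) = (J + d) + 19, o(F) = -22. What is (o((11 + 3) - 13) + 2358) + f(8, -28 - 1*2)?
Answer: 2333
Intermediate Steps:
f(J, d) = 19 + J + d
(o((11 + 3) - 13) + 2358) + f(8, -28 - 1*2) = (-22 + 2358) + (19 + 8 + (-28 - 1*2)) = 2336 + (19 + 8 + (-28 - 2)) = 2336 + (19 + 8 - 30) = 2336 - 3 = 2333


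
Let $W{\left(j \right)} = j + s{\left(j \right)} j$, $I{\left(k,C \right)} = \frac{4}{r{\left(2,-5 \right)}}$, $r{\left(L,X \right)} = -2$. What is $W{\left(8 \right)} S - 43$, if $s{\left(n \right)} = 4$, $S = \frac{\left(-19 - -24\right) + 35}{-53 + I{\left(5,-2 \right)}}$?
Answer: $- \frac{793}{11} \approx -72.091$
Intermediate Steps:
$I{\left(k,C \right)} = -2$ ($I{\left(k,C \right)} = \frac{4}{-2} = 4 \left(- \frac{1}{2}\right) = -2$)
$S = - \frac{8}{11}$ ($S = \frac{\left(-19 - -24\right) + 35}{-53 - 2} = \frac{\left(-19 + 24\right) + 35}{-55} = \left(5 + 35\right) \left(- \frac{1}{55}\right) = 40 \left(- \frac{1}{55}\right) = - \frac{8}{11} \approx -0.72727$)
$W{\left(j \right)} = 5 j$ ($W{\left(j \right)} = j + 4 j = 5 j$)
$W{\left(8 \right)} S - 43 = 5 \cdot 8 \left(- \frac{8}{11}\right) - 43 = 40 \left(- \frac{8}{11}\right) - 43 = - \frac{320}{11} - 43 = - \frac{793}{11}$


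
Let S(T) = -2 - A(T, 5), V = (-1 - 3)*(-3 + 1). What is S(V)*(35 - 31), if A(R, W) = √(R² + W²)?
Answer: -8 - 4*√89 ≈ -45.736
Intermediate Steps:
V = 8 (V = -4*(-2) = 8)
S(T) = -2 - √(25 + T²) (S(T) = -2 - √(T² + 5²) = -2 - √(T² + 25) = -2 - √(25 + T²))
S(V)*(35 - 31) = (-2 - √(25 + 8²))*(35 - 31) = (-2 - √(25 + 64))*4 = (-2 - √89)*4 = -8 - 4*√89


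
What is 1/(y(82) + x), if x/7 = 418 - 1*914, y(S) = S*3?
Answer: -1/3226 ≈ -0.00030998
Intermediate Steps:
y(S) = 3*S
x = -3472 (x = 7*(418 - 1*914) = 7*(418 - 914) = 7*(-496) = -3472)
1/(y(82) + x) = 1/(3*82 - 3472) = 1/(246 - 3472) = 1/(-3226) = -1/3226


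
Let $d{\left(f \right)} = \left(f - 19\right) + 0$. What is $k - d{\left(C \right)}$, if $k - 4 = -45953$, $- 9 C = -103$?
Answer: $- \frac{413473}{9} \approx -45941.0$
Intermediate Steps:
$C = \frac{103}{9}$ ($C = \left(- \frac{1}{9}\right) \left(-103\right) = \frac{103}{9} \approx 11.444$)
$k = -45949$ ($k = 4 - 45953 = -45949$)
$d{\left(f \right)} = -19 + f$ ($d{\left(f \right)} = \left(-19 + f\right) + 0 = -19 + f$)
$k - d{\left(C \right)} = -45949 - \left(-19 + \frac{103}{9}\right) = -45949 - - \frac{68}{9} = -45949 + \frac{68}{9} = - \frac{413473}{9}$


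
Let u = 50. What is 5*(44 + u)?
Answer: 470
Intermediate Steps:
5*(44 + u) = 5*(44 + 50) = 5*94 = 470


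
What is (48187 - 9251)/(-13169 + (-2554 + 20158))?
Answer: 38936/4435 ≈ 8.7793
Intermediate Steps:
(48187 - 9251)/(-13169 + (-2554 + 20158)) = 38936/(-13169 + 17604) = 38936/4435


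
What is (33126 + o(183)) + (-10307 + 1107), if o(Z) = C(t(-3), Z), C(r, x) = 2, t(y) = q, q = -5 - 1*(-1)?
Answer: 23928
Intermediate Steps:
q = -4 (q = -5 + 1 = -4)
t(y) = -4
o(Z) = 2
(33126 + o(183)) + (-10307 + 1107) = (33126 + 2) + (-10307 + 1107) = 33128 - 9200 = 23928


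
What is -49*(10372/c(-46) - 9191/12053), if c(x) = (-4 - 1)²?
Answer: -6114413109/301325 ≈ -20292.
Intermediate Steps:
c(x) = 25 (c(x) = (-5)² = 25)
-49*(10372/c(-46) - 9191/12053) = -49*(10372/25 - 9191/12053) = -49*124783941/301325 = -6114413109/301325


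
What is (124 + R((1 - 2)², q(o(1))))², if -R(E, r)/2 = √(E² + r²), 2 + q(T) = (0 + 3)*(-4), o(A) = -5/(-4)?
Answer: 16164 - 496*√197 ≈ 9202.3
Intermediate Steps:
o(A) = 5/4 (o(A) = -5*(-¼) = 5/4)
q(T) = -14 (q(T) = -2 + (0 + 3)*(-4) = -2 + 3*(-4) = -2 - 12 = -14)
R(E, r) = -2*√(E² + r²)
(124 + R((1 - 2)², q(o(1))))² = (124 - 2*√(((1 - 2)²)² + (-14)²))² = (124 - 2*√(((-1)²)² + 196))² = (124 - 2*√(1² + 196))² = (124 - 2*√(1 + 196))² = (124 - 2*√197)²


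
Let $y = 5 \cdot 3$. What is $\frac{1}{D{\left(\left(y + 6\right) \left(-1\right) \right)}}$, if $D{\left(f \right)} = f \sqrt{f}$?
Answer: $\frac{i \sqrt{21}}{441} \approx 0.010391 i$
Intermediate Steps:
$y = 15$
$D{\left(f \right)} = f^{\frac{3}{2}}$
$\frac{1}{D{\left(\left(y + 6\right) \left(-1\right) \right)}} = \frac{1}{\left(\left(15 + 6\right) \left(-1\right)\right)^{\frac{3}{2}}} = \frac{1}{\left(21 \left(-1\right)\right)^{\frac{3}{2}}} = \frac{1}{\left(-21\right)^{\frac{3}{2}}} = \frac{1}{\left(-21\right) i \sqrt{21}} = \frac{i \sqrt{21}}{441}$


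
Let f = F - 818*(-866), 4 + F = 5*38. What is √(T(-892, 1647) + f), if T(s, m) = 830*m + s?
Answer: 2*√518673 ≈ 1440.4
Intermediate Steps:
F = 186 (F = -4 + 5*38 = -4 + 190 = 186)
f = 708574 (f = 186 - 818*(-866) = 186 + 708388 = 708574)
T(s, m) = s + 830*m
√(T(-892, 1647) + f) = √((-892 + 830*1647) + 708574) = √((-892 + 1367010) + 708574) = √(1366118 + 708574) = √2074692 = 2*√518673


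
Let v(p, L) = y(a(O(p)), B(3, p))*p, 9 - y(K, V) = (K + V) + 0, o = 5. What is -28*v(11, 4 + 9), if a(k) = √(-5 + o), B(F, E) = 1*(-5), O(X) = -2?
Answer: -4312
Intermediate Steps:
B(F, E) = -5
a(k) = 0 (a(k) = √(-5 + 5) = √0 = 0)
y(K, V) = 9 - K - V (y(K, V) = 9 - ((K + V) + 0) = 9 - (K + V) = 9 + (-K - V) = 9 - K - V)
v(p, L) = 14*p (v(p, L) = (9 - 1*0 - 1*(-5))*p = (9 + 0 + 5)*p = 14*p)
-28*v(11, 4 + 9) = -392*11 = -28*154 = -4312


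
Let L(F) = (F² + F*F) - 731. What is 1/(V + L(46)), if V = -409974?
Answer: -1/406473 ≈ -2.4602e-6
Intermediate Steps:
L(F) = -731 + 2*F² (L(F) = (F² + F²) - 731 = 2*F² - 731 = -731 + 2*F²)
1/(V + L(46)) = 1/(-409974 + (-731 + 2*46²)) = 1/(-409974 + (-731 + 2*2116)) = 1/(-409974 + (-731 + 4232)) = 1/(-409974 + 3501) = 1/(-406473) = -1/406473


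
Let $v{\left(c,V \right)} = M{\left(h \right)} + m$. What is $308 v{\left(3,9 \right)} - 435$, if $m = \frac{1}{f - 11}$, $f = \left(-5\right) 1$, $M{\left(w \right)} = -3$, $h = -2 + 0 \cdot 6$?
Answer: $- \frac{5513}{4} \approx -1378.3$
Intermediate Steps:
$h = -2$ ($h = -2 + 0 = -2$)
$f = -5$
$m = - \frac{1}{16}$ ($m = \frac{1}{-5 - 11} = \frac{1}{-16} = - \frac{1}{16} \approx -0.0625$)
$v{\left(c,V \right)} = - \frac{49}{16}$ ($v{\left(c,V \right)} = -3 - \frac{1}{16} = - \frac{49}{16}$)
$308 v{\left(3,9 \right)} - 435 = 308 \left(- \frac{49}{16}\right) - 435 = - \frac{3773}{4} - 435 = - \frac{5513}{4}$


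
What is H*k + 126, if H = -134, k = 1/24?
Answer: 1445/12 ≈ 120.42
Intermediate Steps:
k = 1/24 ≈ 0.041667
H*k + 126 = -134*1/24 + 126 = -67/12 + 126 = 1445/12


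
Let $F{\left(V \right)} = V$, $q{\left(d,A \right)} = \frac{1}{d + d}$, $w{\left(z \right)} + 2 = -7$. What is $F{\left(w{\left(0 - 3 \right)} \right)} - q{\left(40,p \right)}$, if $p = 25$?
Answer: $- \frac{721}{80} \approx -9.0125$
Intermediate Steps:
$w{\left(z \right)} = -9$ ($w{\left(z \right)} = -2 - 7 = -9$)
$q{\left(d,A \right)} = \frac{1}{2 d}$
$F{\left(w{\left(0 - 3 \right)} \right)} - q{\left(40,p \right)} = -9 - \frac{1}{2 \cdot 40} = -9 - \frac{1}{2} \cdot \frac{1}{40} = -9 - \frac{1}{80} = - \frac{721}{80}$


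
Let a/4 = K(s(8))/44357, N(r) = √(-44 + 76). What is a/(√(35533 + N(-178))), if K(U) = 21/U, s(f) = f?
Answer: 21/(88714*√(35533 + 4*√2)) ≈ 1.2557e-6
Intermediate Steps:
N(r) = 4*√2 (N(r) = √32 = 4*√2)
a = 21/88714 (a = 4*((21/8)/44357) = 4*((21*(⅛))*(1/44357)) = 4*((21/8)*(1/44357)) = 4*(21/354856) = 21/88714 ≈ 0.00023672)
a/(√(35533 + N(-178))) = 21/(88714*(√(35533 + 4*√2))) = 21/(88714*√(35533 + 4*√2))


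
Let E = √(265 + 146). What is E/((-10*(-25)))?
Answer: √411/250 ≈ 0.081093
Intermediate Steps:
E = √411 ≈ 20.273
E/((-10*(-25))) = √411/((-10*(-25))) = √411/250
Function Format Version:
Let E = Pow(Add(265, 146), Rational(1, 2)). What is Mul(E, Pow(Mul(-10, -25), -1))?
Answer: Mul(Rational(1, 250), Pow(411, Rational(1, 2))) ≈ 0.081093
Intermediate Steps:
E = Pow(411, Rational(1, 2)) ≈ 20.273
Mul(E, Pow(Mul(-10, -25), -1)) = Mul(Pow(411, Rational(1, 2)), Pow(Mul(-10, -25), -1)) = Mul(Pow(411, Rational(1, 2)), Pow(250, -1)) = Mul(Pow(411, Rational(1, 2)), Rational(1, 250)) = Mul(Rational(1, 250), Pow(411, Rational(1, 2)))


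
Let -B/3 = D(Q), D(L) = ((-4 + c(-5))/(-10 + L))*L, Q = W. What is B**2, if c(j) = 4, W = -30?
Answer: 0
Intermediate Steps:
Q = -30
D(L) = 0 (D(L) = ((-4 + 4)/(-10 + L))*L = (0/(-10 + L))*L = 0*L = 0)
B = 0 (B = -3*0 = 0)
B**2 = 0**2 = 0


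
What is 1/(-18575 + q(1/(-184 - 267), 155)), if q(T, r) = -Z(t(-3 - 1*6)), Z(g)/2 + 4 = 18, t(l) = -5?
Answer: -1/18603 ≈ -5.3755e-5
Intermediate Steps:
Z(g) = 28 (Z(g) = -8 + 2*18 = -8 + 36 = 28)
q(T, r) = -28 (q(T, r) = -1*28 = -28)
1/(-18575 + q(1/(-184 - 267), 155)) = 1/(-18575 - 28) = 1/(-18603) = -1/18603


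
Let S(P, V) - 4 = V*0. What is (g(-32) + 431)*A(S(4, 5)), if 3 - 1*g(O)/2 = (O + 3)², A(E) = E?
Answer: -4980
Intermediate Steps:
S(P, V) = 4 (S(P, V) = 4 + V*0 = 4 + 0 = 4)
g(O) = 6 - 2*(3 + O)² (g(O) = 6 - 2*(O + 3)² = 6 - 2*(3 + O)²)
(g(-32) + 431)*A(S(4, 5)) = ((6 - 2*(3 - 32)²) + 431)*4 = ((6 - 2*(-29)²) + 431)*4 = ((6 - 2*841) + 431)*4 = ((6 - 1682) + 431)*4 = (-1676 + 431)*4 = -1245*4 = -4980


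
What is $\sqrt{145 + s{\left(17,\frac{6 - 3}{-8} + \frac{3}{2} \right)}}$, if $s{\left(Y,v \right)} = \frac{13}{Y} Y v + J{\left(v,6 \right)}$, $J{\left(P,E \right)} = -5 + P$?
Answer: $\frac{\sqrt{623}}{2} \approx 12.48$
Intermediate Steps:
$s{\left(Y,v \right)} = -5 + 14 v$ ($s{\left(Y,v \right)} = \frac{13}{Y} Y v + \left(-5 + v\right) = 13 v + \left(-5 + v\right) = -5 + 14 v$)
$\sqrt{145 + s{\left(17,\frac{6 - 3}{-8} + \frac{3}{2} \right)}} = \sqrt{145 - \left(5 - 14 \left(\frac{6 - 3}{-8} + \frac{3}{2}\right)\right)} = \sqrt{145 - \left(5 - 14 \left(3 \left(- \frac{1}{8}\right) + 3 \cdot \frac{1}{2}\right)\right)} = \sqrt{145 - \left(5 - 14 \left(- \frac{3}{8} + \frac{3}{2}\right)\right)} = \sqrt{145 + \left(-5 + 14 \cdot \frac{9}{8}\right)} = \sqrt{145 + \left(-5 + \frac{63}{4}\right)} = \sqrt{145 + \frac{43}{4}} = \sqrt{\frac{623}{4}} = \frac{\sqrt{623}}{2}$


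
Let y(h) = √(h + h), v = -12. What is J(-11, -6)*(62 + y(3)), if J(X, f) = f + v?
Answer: -1116 - 18*√6 ≈ -1160.1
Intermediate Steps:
y(h) = √2*√h (y(h) = √(2*h) = √2*√h)
J(X, f) = -12 + f (J(X, f) = f - 12 = -12 + f)
J(-11, -6)*(62 + y(3)) = (-12 - 6)*(62 + √2*√3) = -18*(62 + √6) = -1116 - 18*√6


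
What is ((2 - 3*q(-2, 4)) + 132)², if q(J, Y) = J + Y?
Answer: 16384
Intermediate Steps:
((2 - 3*q(-2, 4)) + 132)² = ((2 - 3*(-2 + 4)) + 132)² = ((2 - 3*2) + 132)² = ((2 - 6) + 132)² = (-4 + 132)² = 128² = 16384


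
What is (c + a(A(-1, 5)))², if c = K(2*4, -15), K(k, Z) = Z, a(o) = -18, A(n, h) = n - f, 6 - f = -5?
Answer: 1089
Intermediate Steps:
f = 11 (f = 6 - 1*(-5) = 6 + 5 = 11)
A(n, h) = -11 + n (A(n, h) = n - 1*11 = n - 11 = -11 + n)
c = -15
(c + a(A(-1, 5)))² = (-15 - 18)² = (-33)² = 1089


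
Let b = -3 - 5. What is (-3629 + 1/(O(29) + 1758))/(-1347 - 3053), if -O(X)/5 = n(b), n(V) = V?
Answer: 6524941/7911200 ≈ 0.82477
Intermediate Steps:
b = -8
O(X) = 40 (O(X) = -5*(-8) = 40)
(-3629 + 1/(O(29) + 1758))/(-1347 - 3053) = (-3629 + 1/(40 + 1758))/(-1347 - 3053) = (-3629 + 1/1798)/(-4400) = (-3629 + 1/1798)*(-1/4400) = -6524941/1798*(-1/4400) = 6524941/7911200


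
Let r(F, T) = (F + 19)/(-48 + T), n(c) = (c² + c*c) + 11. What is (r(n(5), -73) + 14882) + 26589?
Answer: 5017911/121 ≈ 41470.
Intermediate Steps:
n(c) = 11 + 2*c² (n(c) = (c² + c²) + 11 = 2*c² + 11 = 11 + 2*c²)
r(F, T) = (19 + F)/(-48 + T)
(r(n(5), -73) + 14882) + 26589 = ((19 + (11 + 2*5²))/(-48 - 73) + 14882) + 26589 = ((19 + (11 + 2*25))/(-121) + 14882) + 26589 = (-(19 + (11 + 50))/121 + 14882) + 26589 = (-(19 + 61)/121 + 14882) + 26589 = (-1/121*80 + 14882) + 26589 = (-80/121 + 14882) + 26589 = 1800642/121 + 26589 = 5017911/121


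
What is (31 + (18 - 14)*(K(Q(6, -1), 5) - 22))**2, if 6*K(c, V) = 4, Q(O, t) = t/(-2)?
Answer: 26569/9 ≈ 2952.1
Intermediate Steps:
Q(O, t) = -t/2 (Q(O, t) = t*(-1/2) = -t/2)
K(c, V) = 2/3 (K(c, V) = (1/6)*4 = 2/3)
(31 + (18 - 14)*(K(Q(6, -1), 5) - 22))**2 = (31 + (18 - 14)*(2/3 - 22))**2 = (31 + 4*(-64/3))**2 = (31 - 256/3)**2 = (-163/3)**2 = 26569/9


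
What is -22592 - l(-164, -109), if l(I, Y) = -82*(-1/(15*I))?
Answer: -677759/30 ≈ -22592.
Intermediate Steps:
l(I, Y) = 82/(15*I) (l(I, Y) = -82*(-1/(15*I)) = -(-82)/(15*I) = 82/(15*I))
-22592 - l(-164, -109) = -22592 - 82/(15*(-164)) = -22592 - 82*(-1)/(15*164) = -22592 - 1*(-1/30) = -22592 + 1/30 = -677759/30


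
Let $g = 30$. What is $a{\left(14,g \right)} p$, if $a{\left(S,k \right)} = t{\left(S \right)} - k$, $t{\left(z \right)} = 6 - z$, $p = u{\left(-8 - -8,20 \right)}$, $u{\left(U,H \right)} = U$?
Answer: $0$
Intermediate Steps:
$p = 0$ ($p = -8 - -8 = -8 + 8 = 0$)
$a{\left(S,k \right)} = 6 - S - k$ ($a{\left(S,k \right)} = \left(6 - S\right) - k = 6 - S - k$)
$a{\left(14,g \right)} p = \left(6 - 14 - 30\right) 0 = \left(-38\right) 0 = 0$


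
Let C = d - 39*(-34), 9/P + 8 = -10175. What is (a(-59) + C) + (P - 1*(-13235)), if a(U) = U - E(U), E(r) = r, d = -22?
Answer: 148050628/10183 ≈ 14539.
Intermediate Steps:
P = -9/10183 (P = 9/(-8 - 10175) = 9/(-10183) = 9*(-1/10183) = -9/10183 ≈ -0.00088383)
a(U) = 0 (a(U) = U - U = 0)
C = 1304 (C = -22 - 39*(-34) = -22 + 1326 = 1304)
(a(-59) + C) + (P - 1*(-13235)) = (0 + 1304) + (-9/10183 - 1*(-13235)) = 1304 + (-9/10183 + 13235) = 1304 + 134771996/10183 = 148050628/10183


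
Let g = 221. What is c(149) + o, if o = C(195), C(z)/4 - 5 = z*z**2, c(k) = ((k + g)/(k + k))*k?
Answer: 29659705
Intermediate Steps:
c(k) = 221/2 + k/2 (c(k) = ((k + 221)/(k + k))*k = ((221 + k)/((2*k)))*k = ((221 + k)*(1/(2*k)))*k = ((221 + k)/(2*k))*k = 221/2 + k/2)
C(z) = 20 + 4*z**3 (C(z) = 20 + 4*(z*z**2) = 20 + 4*z**3)
o = 29659520 (o = 20 + 4*195**3 = 20 + 4*7414875 = 20 + 29659500 = 29659520)
c(149) + o = (221/2 + (1/2)*149) + 29659520 = (221/2 + 149/2) + 29659520 = 185 + 29659520 = 29659705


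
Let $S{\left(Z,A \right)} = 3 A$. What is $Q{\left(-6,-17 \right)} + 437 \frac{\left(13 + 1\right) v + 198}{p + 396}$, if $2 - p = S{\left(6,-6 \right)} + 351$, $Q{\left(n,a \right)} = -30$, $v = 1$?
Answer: $\frac{90694}{65} \approx 1395.3$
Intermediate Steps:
$p = -331$ ($p = 2 - \left(3 \left(-6\right) + 351\right) = 2 - \left(-18 + 351\right) = 2 - 333 = -331$)
$Q{\left(-6,-17 \right)} + 437 \frac{\left(13 + 1\right) v + 198}{p + 396} = -30 + 437 \frac{\left(13 + 1\right) 1 + 198}{-331 + 396} = -30 + 437 \frac{14 \cdot 1 + 198}{65} = -30 + 437 \left(14 + 198\right) \frac{1}{65} = -30 + 437 \cdot 212 \cdot \frac{1}{65} = -30 + 437 \cdot \frac{212}{65} = -30 + \frac{92644}{65} = \frac{90694}{65}$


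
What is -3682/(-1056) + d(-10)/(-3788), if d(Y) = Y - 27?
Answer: 1748311/500016 ≈ 3.4965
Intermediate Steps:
d(Y) = -27 + Y
-3682/(-1056) + d(-10)/(-3788) = -3682/(-1056) + (-27 - 10)/(-3788) = -3682*(-1/1056) - 37*(-1/3788) = 1841/528 + 37/3788 = 1748311/500016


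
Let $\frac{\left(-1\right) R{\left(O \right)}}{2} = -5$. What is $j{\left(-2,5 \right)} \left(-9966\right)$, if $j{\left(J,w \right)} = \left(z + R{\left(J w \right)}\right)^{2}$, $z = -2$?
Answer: $-637824$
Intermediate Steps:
$R{\left(O \right)} = 10$ ($R{\left(O \right)} = \left(-2\right) \left(-5\right) = 10$)
$j{\left(J,w \right)} = 64$ ($j{\left(J,w \right)} = \left(-2 + 10\right)^{2} = 8^{2} = 64$)
$j{\left(-2,5 \right)} \left(-9966\right) = 64 \left(-9966\right) = -637824$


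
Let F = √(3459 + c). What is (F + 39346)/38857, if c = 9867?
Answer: 39346/38857 + √13326/38857 ≈ 1.0156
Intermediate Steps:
F = √13326 (F = √(3459 + 9867) = √13326 ≈ 115.44)
(F + 39346)/38857 = (√13326 + 39346)/38857 = (39346 + √13326)*(1/38857) = 39346/38857 + √13326/38857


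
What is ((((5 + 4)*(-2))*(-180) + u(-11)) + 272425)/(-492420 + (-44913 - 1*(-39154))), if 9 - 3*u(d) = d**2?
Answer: -826883/1494537 ≈ -0.55327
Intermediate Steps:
u(d) = 3 - d**2/3
((((5 + 4)*(-2))*(-180) + u(-11)) + 272425)/(-492420 + (-44913 - 1*(-39154))) = ((((5 + 4)*(-2))*(-180) + (3 - 1/3*(-11)**2)) + 272425)/(-492420 + (-44913 - 1*(-39154))) = (((9*(-2))*(-180) + (3 - 1/3*121)) + 272425)/(-492420 + (-44913 + 39154)) = ((-18*(-180) + (3 - 121/3)) + 272425)/(-492420 - 5759) = ((3240 - 112/3) + 272425)/(-498179) = (9608/3 + 272425)*(-1/498179) = (826883/3)*(-1/498179) = -826883/1494537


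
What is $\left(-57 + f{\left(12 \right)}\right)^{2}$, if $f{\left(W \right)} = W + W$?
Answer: $1089$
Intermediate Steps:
$f{\left(W \right)} = 2 W$
$\left(-57 + f{\left(12 \right)}\right)^{2} = \left(-57 + 2 \cdot 12\right)^{2} = \left(-57 + 24\right)^{2} = \left(-33\right)^{2} = 1089$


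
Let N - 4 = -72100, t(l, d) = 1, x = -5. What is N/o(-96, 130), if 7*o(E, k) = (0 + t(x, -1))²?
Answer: -504672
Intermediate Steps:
o(E, k) = ⅐ (o(E, k) = (0 + 1)²/7 = (⅐)*1² = (⅐)*1 = ⅐)
N = -72096 (N = 4 - 72100 = -72096)
N/o(-96, 130) = -72096/⅐ = -72096*7 = -504672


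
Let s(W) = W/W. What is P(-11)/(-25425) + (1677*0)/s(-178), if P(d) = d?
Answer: 11/25425 ≈ 0.00043264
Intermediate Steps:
s(W) = 1
P(-11)/(-25425) + (1677*0)/s(-178) = -11/(-25425) + (1677*0)/1 = -11*(-1/25425) + 0*1 = 11/25425 + 0 = 11/25425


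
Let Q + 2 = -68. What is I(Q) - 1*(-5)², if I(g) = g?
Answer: -95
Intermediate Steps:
Q = -70 (Q = -2 - 68 = -70)
I(Q) - 1*(-5)² = -70 - 1*(-5)² = -70 - 1*25 = -70 - 25 = -95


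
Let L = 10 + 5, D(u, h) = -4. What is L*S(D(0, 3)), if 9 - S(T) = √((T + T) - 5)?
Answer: 135 - 15*I*√13 ≈ 135.0 - 54.083*I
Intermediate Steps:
L = 15
S(T) = 9 - √(-5 + 2*T) (S(T) = 9 - √((T + T) - 5) = 9 - √(2*T - 5) = 9 - √(-5 + 2*T))
L*S(D(0, 3)) = 15*(9 - √(-5 + 2*(-4))) = 15*(9 - √(-5 - 8)) = 15*(9 - √(-13)) = 15*(9 - I*√13) = 135 - 15*I*√13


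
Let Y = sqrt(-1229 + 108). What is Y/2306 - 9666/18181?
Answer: -9666/18181 + I*sqrt(1121)/2306 ≈ -0.53165 + 0.014519*I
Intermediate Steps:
Y = I*sqrt(1121) (Y = sqrt(-1121) = I*sqrt(1121) ≈ 33.481*I)
Y/2306 - 9666/18181 = (I*sqrt(1121))/2306 - 9666/18181 = (I*sqrt(1121))*(1/2306) - 9666*1/18181 = I*sqrt(1121)/2306 - 9666/18181 = -9666/18181 + I*sqrt(1121)/2306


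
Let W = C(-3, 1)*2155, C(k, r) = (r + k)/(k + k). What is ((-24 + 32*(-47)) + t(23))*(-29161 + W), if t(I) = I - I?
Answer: 130381184/3 ≈ 4.3460e+7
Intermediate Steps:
C(k, r) = (k + r)/(2*k) (C(k, r) = (k + r)/((2*k)) = (k + r)*(1/(2*k)) = (k + r)/(2*k))
t(I) = 0
W = 2155/3 (W = ((½)*(-3 + 1)/(-3))*2155 = ((½)*(-⅓)*(-2))*2155 = (⅓)*2155 = 2155/3 ≈ 718.33)
((-24 + 32*(-47)) + t(23))*(-29161 + W) = ((-24 + 32*(-47)) + 0)*(-29161 + 2155/3) = ((-24 - 1504) + 0)*(-85328/3) = (-1528 + 0)*(-85328/3) = -1528*(-85328/3) = 130381184/3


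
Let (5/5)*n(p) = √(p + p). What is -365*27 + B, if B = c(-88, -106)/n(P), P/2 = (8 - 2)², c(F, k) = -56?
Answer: -29579/3 ≈ -9859.7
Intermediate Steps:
P = 72 (P = 2*(8 - 2)² = 2*6² = 2*36 = 72)
n(p) = √2*√p (n(p) = √(p + p) = √(2*p) = √2*√p)
B = -14/3 (B = -56/(√2*√72) = -56/(√2*(6*√2)) = -56/12 = -56*1/12 = -14/3 ≈ -4.6667)
-365*27 + B = -365*27 - 14/3 = -9855 - 14/3 = -29579/3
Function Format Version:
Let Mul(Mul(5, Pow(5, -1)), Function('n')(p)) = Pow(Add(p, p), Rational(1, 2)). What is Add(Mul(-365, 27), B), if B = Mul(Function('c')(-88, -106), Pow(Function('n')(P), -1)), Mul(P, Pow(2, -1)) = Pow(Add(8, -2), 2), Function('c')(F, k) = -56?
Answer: Rational(-29579, 3) ≈ -9859.7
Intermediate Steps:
P = 72 (P = Mul(2, Pow(Add(8, -2), 2)) = Mul(2, Pow(6, 2)) = Mul(2, 36) = 72)
Function('n')(p) = Mul(Pow(2, Rational(1, 2)), Pow(p, Rational(1, 2))) (Function('n')(p) = Pow(Add(p, p), Rational(1, 2)) = Pow(Mul(2, p), Rational(1, 2)) = Mul(Pow(2, Rational(1, 2)), Pow(p, Rational(1, 2))))
B = Rational(-14, 3) (B = Mul(-56, Pow(Mul(Pow(2, Rational(1, 2)), Pow(72, Rational(1, 2))), -1)) = Mul(-56, Pow(Mul(Pow(2, Rational(1, 2)), Mul(6, Pow(2, Rational(1, 2)))), -1)) = Mul(-56, Pow(12, -1)) = Mul(-56, Rational(1, 12)) = Rational(-14, 3) ≈ -4.6667)
Add(Mul(-365, 27), B) = Add(Mul(-365, 27), Rational(-14, 3)) = Add(-9855, Rational(-14, 3)) = Rational(-29579, 3)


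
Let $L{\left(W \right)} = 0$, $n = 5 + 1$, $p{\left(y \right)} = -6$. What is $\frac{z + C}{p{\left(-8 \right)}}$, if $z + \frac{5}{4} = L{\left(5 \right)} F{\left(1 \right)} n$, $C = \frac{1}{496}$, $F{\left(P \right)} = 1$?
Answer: $\frac{619}{2976} \approx 0.208$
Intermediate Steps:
$n = 6$
$C = \frac{1}{496} \approx 0.0020161$
$z = - \frac{5}{4}$ ($z = - \frac{5}{4} + 0 \cdot 1 \cdot 6 = - \frac{5}{4} + 0 \cdot 6 = - \frac{5}{4} + 0 = - \frac{5}{4} \approx -1.25$)
$\frac{z + C}{p{\left(-8 \right)}} = \frac{- \frac{5}{4} + \frac{1}{496}}{-6} = \left(- \frac{1}{6}\right) \left(- \frac{619}{496}\right) = \frac{619}{2976}$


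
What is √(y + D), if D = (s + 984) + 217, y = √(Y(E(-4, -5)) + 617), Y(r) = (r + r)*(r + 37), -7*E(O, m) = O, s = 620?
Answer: √(89229 + 21*√3593)/7 ≈ 42.973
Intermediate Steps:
E(O, m) = -O/7
Y(r) = 2*r*(37 + r) (Y(r) = (2*r)*(37 + r) = 2*r*(37 + r))
y = 3*√3593/7 (y = √(2*(-⅐*(-4))*(37 - ⅐*(-4)) + 617) = √(2*(4/7)*(37 + 4/7) + 617) = √(2*(4/7)*(263/7) + 617) = √(2104/49 + 617) = √(32337/49) = 3*√3593/7 ≈ 25.689)
D = 1821 (D = (620 + 984) + 217 = 1604 + 217 = 1821)
√(y + D) = √(3*√3593/7 + 1821) = √(1821 + 3*√3593/7)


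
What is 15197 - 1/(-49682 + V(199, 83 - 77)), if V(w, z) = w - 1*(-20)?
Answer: 751689212/49463 ≈ 15197.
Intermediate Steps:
V(w, z) = 20 + w (V(w, z) = w + 20 = 20 + w)
15197 - 1/(-49682 + V(199, 83 - 77)) = 15197 - 1/(-49682 + (20 + 199)) = 15197 - 1/(-49682 + 219) = 15197 - 1/(-49463) = 15197 - 1*(-1/49463) = 15197 + 1/49463 = 751689212/49463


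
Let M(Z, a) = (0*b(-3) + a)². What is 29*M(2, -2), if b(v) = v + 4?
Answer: 116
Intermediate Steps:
b(v) = 4 + v
M(Z, a) = a² (M(Z, a) = (0*(4 - 3) + a)² = (0*1 + a)² = (0 + a)² = a²)
29*M(2, -2) = 29*(-2)² = 29*4 = 116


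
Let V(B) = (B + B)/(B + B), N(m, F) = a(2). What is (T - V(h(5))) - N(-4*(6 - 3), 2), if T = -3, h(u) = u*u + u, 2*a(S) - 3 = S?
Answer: -13/2 ≈ -6.5000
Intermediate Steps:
a(S) = 3/2 + S/2
N(m, F) = 5/2 (N(m, F) = 3/2 + (1/2)*2 = 3/2 + 1 = 5/2)
h(u) = u + u**2 (h(u) = u**2 + u = u + u**2)
V(B) = 1 (V(B) = (2*B)/((2*B)) = (2*B)*(1/(2*B)) = 1)
(T - V(h(5))) - N(-4*(6 - 3), 2) = (-3 - 1*1) - 1*5/2 = (-3 - 1) - 5/2 = -4 - 5/2 = -13/2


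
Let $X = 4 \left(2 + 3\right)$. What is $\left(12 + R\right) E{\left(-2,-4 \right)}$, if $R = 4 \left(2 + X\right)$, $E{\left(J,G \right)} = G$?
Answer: $-400$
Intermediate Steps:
$X = 20$ ($X = 4 \cdot 5 = 20$)
$R = 88$ ($R = 4 \left(2 + 20\right) = 4 \cdot 22 = 88$)
$\left(12 + R\right) E{\left(-2,-4 \right)} = \left(12 + 88\right) \left(-4\right) = 100 \left(-4\right) = -400$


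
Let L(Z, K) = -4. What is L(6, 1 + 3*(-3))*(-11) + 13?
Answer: 57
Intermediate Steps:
L(6, 1 + 3*(-3))*(-11) + 13 = -4*(-11) + 13 = 44 + 13 = 57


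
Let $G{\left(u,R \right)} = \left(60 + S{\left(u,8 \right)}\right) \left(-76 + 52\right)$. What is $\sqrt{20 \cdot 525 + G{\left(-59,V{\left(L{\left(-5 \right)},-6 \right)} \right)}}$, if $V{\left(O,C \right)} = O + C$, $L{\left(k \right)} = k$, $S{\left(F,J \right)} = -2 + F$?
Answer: $2 \sqrt{2631} \approx 102.59$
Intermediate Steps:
$V{\left(O,C \right)} = C + O$
$G{\left(u,R \right)} = -1392 - 24 u$ ($G{\left(u,R \right)} = \left(60 + \left(-2 + u\right)\right) \left(-76 + 52\right) = \left(58 + u\right) \left(-24\right) = -1392 - 24 u$)
$\sqrt{20 \cdot 525 + G{\left(-59,V{\left(L{\left(-5 \right)},-6 \right)} \right)}} = \sqrt{20 \cdot 525 - -24} = \sqrt{10500 + \left(-1392 + 1416\right)} = \sqrt{10500 + 24} = \sqrt{10524} = 2 \sqrt{2631}$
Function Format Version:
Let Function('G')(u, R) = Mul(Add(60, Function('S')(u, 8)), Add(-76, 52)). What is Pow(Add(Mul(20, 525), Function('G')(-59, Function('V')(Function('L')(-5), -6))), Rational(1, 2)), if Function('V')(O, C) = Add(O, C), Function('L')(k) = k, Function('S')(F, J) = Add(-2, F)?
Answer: Mul(2, Pow(2631, Rational(1, 2))) ≈ 102.59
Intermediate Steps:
Function('V')(O, C) = Add(C, O)
Function('G')(u, R) = Add(-1392, Mul(-24, u)) (Function('G')(u, R) = Mul(Add(60, Add(-2, u)), Add(-76, 52)) = Mul(Add(58, u), -24) = Add(-1392, Mul(-24, u)))
Pow(Add(Mul(20, 525), Function('G')(-59, Function('V')(Function('L')(-5), -6))), Rational(1, 2)) = Pow(Add(Mul(20, 525), Add(-1392, Mul(-24, -59))), Rational(1, 2)) = Pow(Add(10500, Add(-1392, 1416)), Rational(1, 2)) = Pow(Add(10500, 24), Rational(1, 2)) = Pow(10524, Rational(1, 2)) = Mul(2, Pow(2631, Rational(1, 2)))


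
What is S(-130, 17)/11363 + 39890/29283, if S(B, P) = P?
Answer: 453767881/332742729 ≈ 1.3637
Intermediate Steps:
S(-130, 17)/11363 + 39890/29283 = 17/11363 + 39890/29283 = 453767881/332742729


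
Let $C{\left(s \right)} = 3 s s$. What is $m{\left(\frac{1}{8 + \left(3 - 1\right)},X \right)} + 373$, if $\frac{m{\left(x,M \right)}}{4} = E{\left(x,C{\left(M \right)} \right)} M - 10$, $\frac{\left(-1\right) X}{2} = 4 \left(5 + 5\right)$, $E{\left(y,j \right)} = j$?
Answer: $-6143667$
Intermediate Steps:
$C{\left(s \right)} = 3 s^{2}$
$X = -80$ ($X = - 2 \cdot 4 \left(5 + 5\right) = - 2 \cdot 4 \cdot 10 = \left(-2\right) 40 = -80$)
$m{\left(x,M \right)} = -40 + 12 M^{3}$ ($m{\left(x,M \right)} = 4 \left(3 M^{2} M - 10\right) = 4 \left(3 M^{3} - 10\right) = 4 \left(-10 + 3 M^{3}\right) = -40 + 12 M^{3}$)
$m{\left(\frac{1}{8 + \left(3 - 1\right)},X \right)} + 373 = \left(-40 + 12 \left(-80\right)^{3}\right) + 373 = \left(-40 + 12 \left(-512000\right)\right) + 373 = \left(-40 - 6144000\right) + 373 = -6144040 + 373 = -6143667$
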